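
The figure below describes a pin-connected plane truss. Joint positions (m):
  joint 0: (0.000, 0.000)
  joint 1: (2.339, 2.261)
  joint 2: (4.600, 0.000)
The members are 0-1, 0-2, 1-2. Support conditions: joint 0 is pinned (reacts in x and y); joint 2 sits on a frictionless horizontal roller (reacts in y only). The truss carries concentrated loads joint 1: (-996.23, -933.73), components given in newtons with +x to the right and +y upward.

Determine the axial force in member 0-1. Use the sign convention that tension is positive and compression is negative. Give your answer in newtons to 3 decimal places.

N=3 nodes, M=3 members, R=3 reactions → 2N=6, M+R=6
member 0 (0-1): L=3.2532, (cx,cy)=(0.7190,0.6950)
member 1 (0-2): L=4.6000, (cx,cy)=(1.0000,0.0000)
member 2 (1-2): L=3.1975, (cx,cy)=(0.7071,-0.7071)
solve A·x = −loads:
  F[0-1] = -1364.8840 N (compression)
  F[0-2] = -14.8873 N (compression)
  F[1-2] = +21.0538 N (tension)
  Rx@0 = +996.2300 N
  Ry@0 = +948.6173 N
  Ry@2 = -14.8873 N

-1364.884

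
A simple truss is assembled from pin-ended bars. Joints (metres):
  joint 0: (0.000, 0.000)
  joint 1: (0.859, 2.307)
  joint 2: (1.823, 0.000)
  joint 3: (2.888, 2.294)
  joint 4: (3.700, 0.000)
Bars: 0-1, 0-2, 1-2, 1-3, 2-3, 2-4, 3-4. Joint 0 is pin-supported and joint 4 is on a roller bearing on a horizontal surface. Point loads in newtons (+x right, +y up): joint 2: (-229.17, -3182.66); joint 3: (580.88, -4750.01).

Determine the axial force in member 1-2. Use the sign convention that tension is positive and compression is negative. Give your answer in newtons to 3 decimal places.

2501.939

N=5 nodes, M=7 members, R=3 reactions → 2N=10, M+R=10
member 0 (0-1): L=2.4617, (cx,cy)=(0.3489,0.9371)
member 1 (0-2): L=1.8230, (cx,cy)=(1.0000,0.0000)
member 2 (1-2): L=2.5003, (cx,cy)=(0.3856,-0.9227)
member 3 (1-3): L=2.0290, (cx,cy)=(1.0000,-0.0064)
member 4 (2-3): L=2.5292, (cx,cy)=(0.4211,0.9070)
member 5 (2-4): L=1.8770, (cx,cy)=(1.0000,0.0000)
member 6 (3-4): L=2.4335, (cx,cy)=(0.3337,-0.9427)
solve A·x = −loads:
  F[0-1] = -2450.8958 N (compression)
  F[0-2] = +1206.9284 N (tension)
  F[1-2] = +2501.9388 N (tension)
  F[1-3] = -1819.8841 N (compression)
  F[2-3] = +963.7676 N (tension)
  F[2-4] = +1994.8957 N (tension)
  F[3-4] = -5978.4735 N (compression)
  Rx@0 = -351.7100 N
  Ry@0 = +2296.8438 N
  Ry@4 = +5635.8262 N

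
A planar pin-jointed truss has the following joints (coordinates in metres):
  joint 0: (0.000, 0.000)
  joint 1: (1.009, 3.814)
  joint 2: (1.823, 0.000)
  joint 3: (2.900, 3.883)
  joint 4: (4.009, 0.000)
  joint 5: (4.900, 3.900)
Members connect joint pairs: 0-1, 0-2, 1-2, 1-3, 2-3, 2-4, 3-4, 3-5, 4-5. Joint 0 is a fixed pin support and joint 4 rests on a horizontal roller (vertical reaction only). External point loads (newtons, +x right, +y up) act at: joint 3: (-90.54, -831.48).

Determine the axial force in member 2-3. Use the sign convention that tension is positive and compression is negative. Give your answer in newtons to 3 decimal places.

-323.993

N=6 nodes, M=9 members, R=3 reactions → 2N=12, M+R=12
member 0 (0-1): L=3.9452, (cx,cy)=(0.2558,0.9667)
member 1 (0-2): L=1.8230, (cx,cy)=(1.0000,0.0000)
member 2 (1-2): L=3.8999, (cx,cy)=(0.2087,-0.9780)
member 3 (1-3): L=1.8923, (cx,cy)=(0.9993,0.0365)
member 4 (2-3): L=4.0296, (cx,cy)=(0.2673,0.9636)
member 5 (2-4): L=2.1860, (cx,cy)=(1.0000,0.0000)
member 6 (3-4): L=4.0383, (cx,cy)=(0.2746,-0.9616)
member 7 (3-5): L=2.0001, (cx,cy)=(1.0000,0.0085)
member 8 (4-5): L=4.0005, (cx,cy)=(0.2227,0.9749)
solve A·x = −loads:
  F[0-1] = -328.6344 N (compression)
  F[0-2] = -6.4907 N (compression)
  F[1-2] = +319.2378 N (tension)
  F[1-3] = -150.7820 N (compression)
  F[2-3] = -323.9931 N (compression)
  F[2-4] = +146.7362 N (tension)
  F[3-4] = -534.3188 N (compression)
  F[3-5] = -0.0000 N (compression)
  F[4-5] = +0.0000 N (tension)
  Rx@0 = +90.5400 N
  Ry@0 = +317.7047 N
  Ry@4 = +513.7753 N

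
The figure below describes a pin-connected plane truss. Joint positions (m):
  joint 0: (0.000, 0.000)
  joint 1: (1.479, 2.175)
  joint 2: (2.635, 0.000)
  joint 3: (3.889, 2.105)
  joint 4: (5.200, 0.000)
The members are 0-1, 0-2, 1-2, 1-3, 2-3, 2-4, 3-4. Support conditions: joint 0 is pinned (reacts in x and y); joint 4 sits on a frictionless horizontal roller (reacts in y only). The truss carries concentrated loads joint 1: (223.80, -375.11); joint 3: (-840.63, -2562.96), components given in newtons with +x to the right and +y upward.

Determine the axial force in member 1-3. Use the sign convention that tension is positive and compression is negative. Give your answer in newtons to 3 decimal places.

-1454.354

N=5 nodes, M=7 members, R=3 reactions → 2N=10, M+R=10
member 0 (0-1): L=2.6302, (cx,cy)=(0.5623,0.8269)
member 1 (0-2): L=2.6350, (cx,cy)=(1.0000,0.0000)
member 2 (1-2): L=2.4631, (cx,cy)=(0.4693,-0.8830)
member 3 (1-3): L=2.4110, (cx,cy)=(0.9996,-0.0290)
member 4 (2-3): L=2.4502, (cx,cy)=(0.5118,0.8591)
member 5 (2-4): L=2.5650, (cx,cy)=(1.0000,0.0000)
member 6 (3-4): L=2.4799, (cx,cy)=(0.5287,-0.8488)
solve A·x = −loads:
  F[0-1] = -1404.3165 N (compression)
  F[0-2] = +172.8312 N (tension)
  F[1-2] = +938.1163 N (tension)
  F[1-3] = -1454.3543 N (compression)
  F[2-3] = -964.2330 N (compression)
  F[2-4] = +1106.5983 N (tension)
  F[3-4] = -2093.2248 N (compression)
  Rx@0 = +616.8300 N
  Ry@0 = +1161.2665 N
  Ry@4 = +1776.8035 N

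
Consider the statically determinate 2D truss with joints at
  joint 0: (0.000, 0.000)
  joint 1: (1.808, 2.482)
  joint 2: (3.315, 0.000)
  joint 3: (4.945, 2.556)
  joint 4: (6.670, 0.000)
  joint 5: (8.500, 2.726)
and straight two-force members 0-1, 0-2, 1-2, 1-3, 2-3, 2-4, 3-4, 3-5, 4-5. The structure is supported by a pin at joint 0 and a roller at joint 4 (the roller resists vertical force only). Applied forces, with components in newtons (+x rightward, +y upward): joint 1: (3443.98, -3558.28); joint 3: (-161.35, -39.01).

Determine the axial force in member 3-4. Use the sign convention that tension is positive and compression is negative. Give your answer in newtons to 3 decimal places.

-2670.025

N=6 nodes, M=9 members, R=3 reactions → 2N=12, M+R=12
member 0 (0-1): L=3.0707, (cx,cy)=(0.5888,0.8083)
member 1 (0-2): L=3.3150, (cx,cy)=(1.0000,0.0000)
member 2 (1-2): L=2.9037, (cx,cy)=(0.5190,-0.8548)
member 3 (1-3): L=3.1379, (cx,cy)=(0.9997,0.0236)
member 4 (2-3): L=3.0315, (cx,cy)=(0.5377,0.8431)
member 5 (2-4): L=3.3550, (cx,cy)=(1.0000,0.0000)
member 6 (3-4): L=3.0836, (cx,cy)=(0.5594,-0.8289)
member 7 (3-5): L=3.5591, (cx,cy)=(0.9989,0.0478)
member 8 (4-5): L=3.2833, (cx,cy)=(0.5574,0.8303)
solve A·x = −loads:
  F[0-1] = -1712.4193 N (compression)
  F[0-2] = +4290.8874 N (tension)
  F[1-2] = -2628.7560 N (compression)
  F[1-3] = -3088.7823 N (compression)
  F[2-3] = +2665.0211 N (tension)
  F[2-4] = +1493.6278 N (tension)
  F[3-4] = -2670.0246 N (compression)
  F[3-5] = +0.0000 N (tension)
  F[4-5] = +0.0000 N (tension)
  Rx@0 = -3282.6300 N
  Ry@0 = +1384.1232 N
  Ry@4 = +2213.1668 N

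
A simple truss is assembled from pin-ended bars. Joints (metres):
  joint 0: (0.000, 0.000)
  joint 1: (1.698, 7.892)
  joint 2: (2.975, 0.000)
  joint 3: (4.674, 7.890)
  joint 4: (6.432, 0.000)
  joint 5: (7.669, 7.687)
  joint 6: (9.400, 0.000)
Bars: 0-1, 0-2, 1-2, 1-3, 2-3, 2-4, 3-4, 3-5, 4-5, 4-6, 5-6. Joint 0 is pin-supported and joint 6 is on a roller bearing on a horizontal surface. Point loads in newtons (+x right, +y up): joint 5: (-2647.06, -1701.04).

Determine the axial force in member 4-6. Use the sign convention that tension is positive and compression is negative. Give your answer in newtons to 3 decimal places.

N=7 nodes, M=11 members, R=3 reactions → 2N=14, M+R=14
member 0 (0-1): L=8.0726, (cx,cy)=(0.2103,0.9776)
member 1 (0-2): L=2.9750, (cx,cy)=(1.0000,0.0000)
member 2 (1-2): L=7.9946, (cx,cy)=(0.1597,-0.9872)
member 3 (1-3): L=2.9760, (cx,cy)=(1.0000,-0.0007)
member 4 (2-3): L=8.0709, (cx,cy)=(0.2105,0.9776)
member 5 (2-4): L=3.4570, (cx,cy)=(1.0000,0.0000)
member 6 (3-4): L=8.0835, (cx,cy)=(0.2175,-0.9761)
member 7 (3-5): L=3.0019, (cx,cy)=(0.9977,-0.0676)
member 8 (4-5): L=7.7859, (cx,cy)=(0.1589,0.9873)
member 9 (4-6): L=2.9680, (cx,cy)=(1.0000,0.0000)
member 10 (5-6): L=7.8795, (cx,cy)=(0.2197,-0.9756)
solve A·x = −loads:
  F[0-1] = -2534.6248 N (compression)
  F[0-2] = -2113.9241 N (compression)
  F[1-2] = +2510.7855 N (tension)
  F[1-3] = -934.1886 N (compression)
  F[2-3] = -2535.3615 N (compression)
  F[2-4] = -1179.1513 N (compression)
  F[3-4] = +2681.1094 N (tension)
  F[3-5] = -2055.7037 N (compression)
  F[4-5] = -2650.6031 N (compression)
  F[4-6] = -174.9421 N (compression)
  F[5-6] = +796.3339 N (tension)
  Rx@0 = +2647.0600 N
  Ry@0 = +2477.9203 N
  Ry@6 = -776.8803 N

-174.942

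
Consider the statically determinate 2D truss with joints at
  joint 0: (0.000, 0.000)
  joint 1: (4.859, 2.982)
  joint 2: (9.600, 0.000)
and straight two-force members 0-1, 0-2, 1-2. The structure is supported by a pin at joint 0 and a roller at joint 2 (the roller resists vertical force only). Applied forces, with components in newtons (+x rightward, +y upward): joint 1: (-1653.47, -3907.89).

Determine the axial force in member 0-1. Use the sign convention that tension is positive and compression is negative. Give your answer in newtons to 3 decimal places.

N=3 nodes, M=3 members, R=3 reactions → 2N=6, M+R=6
member 0 (0-1): L=5.7011, (cx,cy)=(0.8523,0.5231)
member 1 (0-2): L=9.6000, (cx,cy)=(1.0000,0.0000)
member 2 (1-2): L=5.6008, (cx,cy)=(0.8465,-0.5324)
solve A·x = −loads:
  F[0-1] = -4671.6217 N (compression)
  F[0-2] = +2328.1349 N (tension)
  F[1-2] = -2750.3712 N (compression)
  Rx@0 = +1653.4700 N
  Ry@0 = +2443.5369 N
  Ry@2 = +1464.3531 N

-4671.622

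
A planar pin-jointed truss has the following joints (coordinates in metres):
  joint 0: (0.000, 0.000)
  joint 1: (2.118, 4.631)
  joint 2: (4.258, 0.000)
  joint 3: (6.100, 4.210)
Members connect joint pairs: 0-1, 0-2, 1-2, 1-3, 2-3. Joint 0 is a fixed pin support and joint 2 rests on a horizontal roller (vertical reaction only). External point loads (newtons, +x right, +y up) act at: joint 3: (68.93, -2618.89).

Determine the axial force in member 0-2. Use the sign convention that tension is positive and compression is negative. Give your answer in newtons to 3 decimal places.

-480.386

N=4 nodes, M=5 members, R=3 reactions → 2N=8, M+R=8
member 0 (0-1): L=5.0924, (cx,cy)=(0.4159,0.9094)
member 1 (0-2): L=4.2580, (cx,cy)=(1.0000,0.0000)
member 2 (1-2): L=5.1015, (cx,cy)=(0.4195,-0.9078)
member 3 (1-3): L=4.0042, (cx,cy)=(0.9945,-0.1051)
member 4 (2-3): L=4.5953, (cx,cy)=(0.4008,0.9161)
solve A·x = −loads:
  F[0-1] = +1320.7335 N (tension)
  F[0-2] = -480.3862 N (compression)
  F[1-2] = -1458.3439 N (compression)
  F[1-3] = +1167.5346 N (tension)
  F[2-3] = -2724.6007 N (compression)
  Rx@0 = -68.9300 N
  Ry@0 = -1201.0781 N
  Ry@2 = +3819.9681 N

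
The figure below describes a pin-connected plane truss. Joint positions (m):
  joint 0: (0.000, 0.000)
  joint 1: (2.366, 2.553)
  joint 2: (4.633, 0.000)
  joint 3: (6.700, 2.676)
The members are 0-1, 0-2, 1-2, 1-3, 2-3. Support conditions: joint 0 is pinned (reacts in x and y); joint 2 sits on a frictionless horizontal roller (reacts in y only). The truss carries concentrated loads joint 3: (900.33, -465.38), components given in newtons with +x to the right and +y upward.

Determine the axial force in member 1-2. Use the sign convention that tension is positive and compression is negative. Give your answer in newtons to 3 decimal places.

-924.241

N=4 nodes, M=5 members, R=3 reactions → 2N=8, M+R=8
member 0 (0-1): L=3.4808, (cx,cy)=(0.6797,0.7335)
member 1 (0-2): L=4.6330, (cx,cy)=(1.0000,0.0000)
member 2 (1-2): L=3.4142, (cx,cy)=(0.6640,-0.7477)
member 3 (1-3): L=4.3357, (cx,cy)=(0.9996,0.0284)
member 4 (2-3): L=3.3813, (cx,cy)=(0.6113,0.7914)
solve A·x = −loads:
  F[0-1] = +992.0872 N (tension)
  F[0-2] = +225.9741 N (tension)
  F[1-2] = -924.2409 N (compression)
  F[1-3] = +1288.5538 N (tension)
  F[2-3] = -634.2348 N (compression)
  Rx@0 = -900.3300 N
  Ry@0 = -727.6546 N
  Ry@2 = +1193.0346 N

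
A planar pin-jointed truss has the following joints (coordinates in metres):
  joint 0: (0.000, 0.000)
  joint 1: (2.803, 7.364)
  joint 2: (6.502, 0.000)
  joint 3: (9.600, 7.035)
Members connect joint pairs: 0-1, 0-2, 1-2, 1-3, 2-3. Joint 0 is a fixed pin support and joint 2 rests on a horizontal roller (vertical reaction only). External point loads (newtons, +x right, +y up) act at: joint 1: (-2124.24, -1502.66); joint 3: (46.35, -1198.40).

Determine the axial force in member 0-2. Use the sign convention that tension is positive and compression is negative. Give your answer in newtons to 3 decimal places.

-1073.173

N=4 nodes, M=5 members, R=3 reactions → 2N=8, M+R=8
member 0 (0-1): L=7.8794, (cx,cy)=(0.3557,0.9346)
member 1 (0-2): L=6.5020, (cx,cy)=(1.0000,0.0000)
member 2 (1-2): L=8.2408, (cx,cy)=(0.4489,-0.8936)
member 3 (1-3): L=6.8050, (cx,cy)=(0.9988,-0.0483)
member 4 (2-3): L=7.6869, (cx,cy)=(0.4030,0.9152)
solve A·x = −loads:
  F[0-1] = -2824.3265 N (compression)
  F[0-2] = -1073.1734 N (compression)
  F[1-2] = +1241.8397 N (tension)
  F[1-3] = +562.7654 N (tension)
  F[2-3] = -1279.7250 N (compression)
  Rx@0 = +2077.8900 N
  Ry@0 = +2639.5766 N
  Ry@2 = +61.4834 N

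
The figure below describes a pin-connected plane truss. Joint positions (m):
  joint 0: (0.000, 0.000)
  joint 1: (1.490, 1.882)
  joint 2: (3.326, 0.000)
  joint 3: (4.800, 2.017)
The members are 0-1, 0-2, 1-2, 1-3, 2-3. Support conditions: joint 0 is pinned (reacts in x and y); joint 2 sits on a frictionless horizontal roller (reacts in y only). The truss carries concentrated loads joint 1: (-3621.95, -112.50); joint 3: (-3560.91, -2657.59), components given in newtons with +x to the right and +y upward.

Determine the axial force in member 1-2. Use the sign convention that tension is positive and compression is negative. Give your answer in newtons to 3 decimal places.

N=4 nodes, M=5 members, R=3 reactions → 2N=8, M+R=8
member 0 (0-1): L=2.4004, (cx,cy)=(0.6207,0.7840)
member 1 (0-2): L=3.3260, (cx,cy)=(1.0000,0.0000)
member 2 (1-2): L=2.6292, (cx,cy)=(0.6983,-0.7158)
member 3 (1-3): L=3.3128, (cx,cy)=(0.9992,0.0408)
member 4 (2-3): L=2.4982, (cx,cy)=(0.5900,0.8074)
solve A·x = −loads:
  F[0-1] = -3945.3180 N (compression)
  F[0-2] = -4733.9053 N (compression)
  F[1-2] = +4069.1403 N (tension)
  F[1-3] = -1669.8922 N (compression)
  F[2-3] = -3207.3213 N (compression)
  Rx@0 = +7182.8600 N
  Ry@0 = +3093.2434 N
  Ry@2 = -323.1534 N

4069.140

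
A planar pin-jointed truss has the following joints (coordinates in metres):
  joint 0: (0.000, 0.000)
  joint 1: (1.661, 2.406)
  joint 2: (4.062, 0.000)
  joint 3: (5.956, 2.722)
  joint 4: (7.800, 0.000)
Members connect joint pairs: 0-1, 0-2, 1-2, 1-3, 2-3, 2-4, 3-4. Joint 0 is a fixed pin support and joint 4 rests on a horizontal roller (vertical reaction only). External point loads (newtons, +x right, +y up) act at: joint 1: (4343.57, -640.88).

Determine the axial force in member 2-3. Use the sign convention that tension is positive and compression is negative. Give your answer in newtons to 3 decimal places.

N=5 nodes, M=7 members, R=3 reactions → 2N=10, M+R=10
member 0 (0-1): L=2.9237, (cx,cy)=(0.5681,0.8229)
member 1 (0-2): L=4.0620, (cx,cy)=(1.0000,0.0000)
member 2 (1-2): L=3.3991, (cx,cy)=(0.7064,-0.7078)
member 3 (1-3): L=4.3066, (cx,cy)=(0.9973,0.0734)
member 4 (2-3): L=3.3161, (cx,cy)=(0.5712,0.8208)
member 5 (2-4): L=3.7380, (cx,cy)=(1.0000,0.0000)
member 6 (3-4): L=3.2878, (cx,cy)=(0.5609,-0.8279)
solve A·x = −loads:
  F[0-1] = +1015.1606 N (tension)
  F[0-2] = +3766.8324 N (tension)
  F[1-2] = -2307.7270 N (compression)
  F[1-3] = -2142.4966 N (compression)
  F[2-3] = +1990.0326 N (tension)
  F[2-4] = +1000.1084 N (tension)
  F[3-4] = -1783.1644 N (compression)
  Rx@0 = -4343.5700 N
  Ry@0 = -835.4189 N
  Ry@4 = +1476.2989 N

1990.033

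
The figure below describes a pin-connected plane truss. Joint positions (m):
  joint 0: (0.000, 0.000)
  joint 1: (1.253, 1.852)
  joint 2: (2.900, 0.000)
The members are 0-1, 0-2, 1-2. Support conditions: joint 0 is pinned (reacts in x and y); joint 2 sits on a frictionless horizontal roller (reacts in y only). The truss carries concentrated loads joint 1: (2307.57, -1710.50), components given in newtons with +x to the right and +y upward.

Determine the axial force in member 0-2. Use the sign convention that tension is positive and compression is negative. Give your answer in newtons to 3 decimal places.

N=3 nodes, M=3 members, R=3 reactions → 2N=6, M+R=6
member 0 (0-1): L=2.2360, (cx,cy)=(0.5604,0.8282)
member 1 (0-2): L=2.9000, (cx,cy)=(1.0000,0.0000)
member 2 (1-2): L=2.4784, (cx,cy)=(0.6645,-0.7473)
solve A·x = −loads:
  F[0-1] = +606.3602 N (tension)
  F[0-2] = +1967.7879 N (tension)
  F[1-2] = -2961.1317 N (compression)
  Rx@0 = -2307.5700 N
  Ry@0 = -502.2159 N
  Ry@2 = +2212.7159 N

1967.788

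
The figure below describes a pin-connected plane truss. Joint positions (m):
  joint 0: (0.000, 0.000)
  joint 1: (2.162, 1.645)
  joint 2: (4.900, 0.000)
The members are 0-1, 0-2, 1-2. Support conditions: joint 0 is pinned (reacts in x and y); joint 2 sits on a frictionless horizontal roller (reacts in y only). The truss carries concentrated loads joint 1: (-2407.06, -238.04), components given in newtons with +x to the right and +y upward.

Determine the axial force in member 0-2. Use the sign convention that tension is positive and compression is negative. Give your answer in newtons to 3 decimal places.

N=3 nodes, M=3 members, R=3 reactions → 2N=6, M+R=6
member 0 (0-1): L=2.7167, (cx,cy)=(0.7958,0.6055)
member 1 (0-2): L=4.9000, (cx,cy)=(1.0000,0.0000)
member 2 (1-2): L=3.1942, (cx,cy)=(0.8572,-0.5150)
solve A·x = −loads:
  F[0-1] = -1554.1890 N (compression)
  F[0-2] = -1170.1918 N (compression)
  F[1-2] = +1365.1504 N (tension)
  Rx@0 = +2407.0600 N
  Ry@0 = +941.0954 N
  Ry@2 = -703.0554 N

-1170.192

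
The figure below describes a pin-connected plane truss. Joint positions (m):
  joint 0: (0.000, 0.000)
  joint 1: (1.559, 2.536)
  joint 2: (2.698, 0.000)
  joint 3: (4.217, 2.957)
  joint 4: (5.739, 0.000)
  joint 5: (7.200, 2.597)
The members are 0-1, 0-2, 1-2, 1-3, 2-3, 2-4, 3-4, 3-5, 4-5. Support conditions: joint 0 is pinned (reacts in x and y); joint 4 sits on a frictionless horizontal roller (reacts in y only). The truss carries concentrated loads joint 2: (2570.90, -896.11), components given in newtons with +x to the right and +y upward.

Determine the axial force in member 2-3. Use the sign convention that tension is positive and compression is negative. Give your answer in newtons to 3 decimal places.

557.589

N=6 nodes, M=9 members, R=3 reactions → 2N=12, M+R=12
member 0 (0-1): L=2.9769, (cx,cy)=(0.5237,0.8519)
member 1 (0-2): L=2.6980, (cx,cy)=(1.0000,0.0000)
member 2 (1-2): L=2.7800, (cx,cy)=(0.4097,-0.9122)
member 3 (1-3): L=2.6911, (cx,cy)=(0.9877,0.1564)
member 4 (2-3): L=3.3243, (cx,cy)=(0.4569,0.8895)
member 5 (2-4): L=3.0410, (cx,cy)=(1.0000,0.0000)
member 6 (3-4): L=3.3257, (cx,cy)=(0.4576,-0.8891)
member 7 (3-5): L=3.0046, (cx,cy)=(0.9928,-0.1198)
member 8 (4-5): L=2.9798, (cx,cy)=(0.4903,0.8715)
solve A·x = −loads:
  F[0-1] = -557.3817 N (compression)
  F[0-2] = +2862.8029 N (tension)
  F[1-2] = +438.6394 N (tension)
  F[1-3] = -477.4954 N (compression)
  F[2-3] = +557.5885 N (tension)
  F[2-4] = +216.8355 N (tension)
  F[3-4] = -473.8052 N (compression)
  F[3-5] = +0.0000 N (tension)
  F[4-5] = -0.0000 N (compression)
  Rx@0 = -2570.9000 N
  Ry@0 = +474.8337 N
  Ry@4 = +421.2763 N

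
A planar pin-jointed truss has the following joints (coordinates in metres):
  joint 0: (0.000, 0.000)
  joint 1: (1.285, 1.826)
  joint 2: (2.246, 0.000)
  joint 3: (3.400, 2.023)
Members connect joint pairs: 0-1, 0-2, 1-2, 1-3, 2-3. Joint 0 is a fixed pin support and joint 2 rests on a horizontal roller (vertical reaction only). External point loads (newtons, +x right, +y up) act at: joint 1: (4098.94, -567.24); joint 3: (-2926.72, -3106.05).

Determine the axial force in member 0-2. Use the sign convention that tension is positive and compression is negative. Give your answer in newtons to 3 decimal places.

-270.061

N=4 nodes, M=5 members, R=3 reactions → 2N=8, M+R=8
member 0 (0-1): L=2.2328, (cx,cy)=(0.5755,0.8178)
member 1 (0-2): L=2.2460, (cx,cy)=(1.0000,0.0000)
member 2 (1-2): L=2.0634, (cx,cy)=(0.4657,-0.8849)
member 3 (1-3): L=2.1242, (cx,cy)=(0.9957,0.0927)
member 4 (2-3): L=2.3290, (cx,cy)=(0.4955,0.8686)
solve A·x = −loads:
  F[0-1] = +2506.1166 N (tension)
  F[0-2] = -270.0614 N (compression)
  F[1-2] = -3085.3872 N (compression)
  F[1-3] = -1224.9918 N (compression)
  F[2-3] = -3445.0803 N (compression)
  Rx@0 = -1172.2200 N
  Ry@0 = -2049.4986 N
  Ry@2 = +5722.7886 N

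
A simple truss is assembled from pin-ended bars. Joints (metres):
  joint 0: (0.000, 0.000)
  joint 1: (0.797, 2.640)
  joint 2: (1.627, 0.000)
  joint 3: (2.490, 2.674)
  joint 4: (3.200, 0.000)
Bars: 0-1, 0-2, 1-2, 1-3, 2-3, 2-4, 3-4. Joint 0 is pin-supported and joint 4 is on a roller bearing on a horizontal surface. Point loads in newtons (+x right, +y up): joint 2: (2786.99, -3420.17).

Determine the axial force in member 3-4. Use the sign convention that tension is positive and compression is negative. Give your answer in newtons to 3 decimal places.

N=5 nodes, M=7 members, R=3 reactions → 2N=10, M+R=10
member 0 (0-1): L=2.7577, (cx,cy)=(0.2890,0.9573)
member 1 (0-2): L=1.6270, (cx,cy)=(1.0000,0.0000)
member 2 (1-2): L=2.7674, (cx,cy)=(0.2999,-0.9540)
member 3 (1-3): L=1.6933, (cx,cy)=(0.9998,0.0201)
member 4 (2-3): L=2.8098, (cx,cy)=(0.3071,0.9517)
member 5 (2-4): L=1.5730, (cx,cy)=(1.0000,0.0000)
member 6 (3-4): L=2.7667, (cx,cy)=(0.2566,-0.9665)
solve A·x = −loads:
  F[0-1] = -1756.1705 N (compression)
  F[0-2] = +3294.5423 N (tension)
  F[1-2] = +1740.6836 N (tension)
  F[1-3] = -1029.8267 N (compression)
  F[2-3] = +1848.9912 N (tension)
  F[2-4] = +461.7237 N (tension)
  F[3-4] = -1799.1972 N (compression)
  Rx@0 = -2786.9900 N
  Ry@0 = +1681.2273 N
  Ry@4 = +1738.9427 N

-1799.197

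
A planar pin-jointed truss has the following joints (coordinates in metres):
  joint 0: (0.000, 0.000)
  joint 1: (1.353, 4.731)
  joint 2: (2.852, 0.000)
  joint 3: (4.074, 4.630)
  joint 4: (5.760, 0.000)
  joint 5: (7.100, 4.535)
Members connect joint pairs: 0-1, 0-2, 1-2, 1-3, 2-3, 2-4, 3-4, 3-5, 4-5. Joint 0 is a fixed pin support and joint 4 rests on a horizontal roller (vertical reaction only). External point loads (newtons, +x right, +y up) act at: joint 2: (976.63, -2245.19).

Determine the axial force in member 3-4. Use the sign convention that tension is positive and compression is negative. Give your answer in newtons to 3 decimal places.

N=6 nodes, M=9 members, R=3 reactions → 2N=12, M+R=12
member 0 (0-1): L=4.9207, (cx,cy)=(0.2750,0.9615)
member 1 (0-2): L=2.8520, (cx,cy)=(1.0000,0.0000)
member 2 (1-2): L=4.9628, (cx,cy)=(0.3020,-0.9533)
member 3 (1-3): L=2.7229, (cx,cy)=(0.9993,-0.0371)
member 4 (2-3): L=4.7885, (cx,cy)=(0.2552,0.9669)
member 5 (2-4): L=2.9080, (cx,cy)=(1.0000,0.0000)
member 6 (3-4): L=4.9274, (cx,cy)=(0.3422,-0.9396)
member 7 (3-5): L=3.0275, (cx,cy)=(0.9995,-0.0314)
member 8 (4-5): L=4.7288, (cx,cy)=(0.2834,0.9590)
solve A·x = −loads:
  F[0-1] = -1178.9519 N (compression)
  F[0-2] = +1300.7978 N (tension)
  F[1-2] = +1215.9691 N (tension)
  F[1-3] = -691.9242 N (compression)
  F[2-3] = +1123.2041 N (tension)
  F[2-4] = +404.8151 N (tension)
  F[3-4] = -1183.0933 N (compression)
  F[3-5] = -0.0000 N (compression)
  F[4-5] = +0.0000 N (tension)
  Rx@0 = -976.6300 N
  Ry@0 = +1133.5091 N
  Ry@4 = +1111.6809 N

-1183.093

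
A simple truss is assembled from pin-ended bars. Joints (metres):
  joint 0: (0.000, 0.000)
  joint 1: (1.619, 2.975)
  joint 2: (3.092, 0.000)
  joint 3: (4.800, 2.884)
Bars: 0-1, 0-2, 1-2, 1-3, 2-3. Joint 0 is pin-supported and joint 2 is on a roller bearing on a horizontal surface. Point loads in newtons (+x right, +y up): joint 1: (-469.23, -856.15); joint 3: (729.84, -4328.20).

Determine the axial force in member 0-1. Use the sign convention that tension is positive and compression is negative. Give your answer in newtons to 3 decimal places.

2518.650

N=4 nodes, M=5 members, R=3 reactions → 2N=8, M+R=8
member 0 (0-1): L=3.3870, (cx,cy)=(0.4780,0.8784)
member 1 (0-2): L=3.0920, (cx,cy)=(1.0000,0.0000)
member 2 (1-2): L=3.3197, (cx,cy)=(0.4437,-0.8962)
member 3 (1-3): L=3.1823, (cx,cy)=(0.9996,-0.0286)
member 4 (2-3): L=3.3518, (cx,cy)=(0.5096,0.8604)
solve A·x = −loads:
  F[0-1] = +2518.6497 N (tension)
  F[0-2] = -943.3141 N (compression)
  F[1-2] = -3527.3139 N (compression)
  F[1-3] = +3239.6041 N (tension)
  F[2-3] = -4922.6261 N (compression)
  Rx@0 = -260.6100 N
  Ry@0 = -2212.2755 N
  Ry@2 = +7396.6255 N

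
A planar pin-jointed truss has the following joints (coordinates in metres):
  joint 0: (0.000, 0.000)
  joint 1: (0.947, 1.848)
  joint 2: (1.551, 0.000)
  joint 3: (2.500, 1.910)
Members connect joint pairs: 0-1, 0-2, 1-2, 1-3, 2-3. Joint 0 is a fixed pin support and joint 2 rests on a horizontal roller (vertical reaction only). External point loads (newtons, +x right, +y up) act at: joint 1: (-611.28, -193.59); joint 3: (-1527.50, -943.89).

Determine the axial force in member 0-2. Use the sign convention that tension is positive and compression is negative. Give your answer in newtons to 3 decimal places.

-1058.928

N=4 nodes, M=5 members, R=3 reactions → 2N=8, M+R=8
member 0 (0-1): L=2.0765, (cx,cy)=(0.4561,0.8900)
member 1 (0-2): L=1.5510, (cx,cy)=(1.0000,0.0000)
member 2 (1-2): L=1.9442, (cx,cy)=(0.3107,-0.9505)
member 3 (1-3): L=1.5542, (cx,cy)=(0.9992,0.0399)
member 4 (2-3): L=2.1328, (cx,cy)=(0.4450,0.8955)
solve A·x = −loads:
  F[0-1] = -2367.8240 N (compression)
  F[0-2] = -1058.9276 N (compression)
  F[1-2] = +1967.9227 N (tension)
  F[1-3] = -1080.8021 N (compression)
  F[2-3] = -1005.8357 N (compression)
  Rx@0 = +2138.7800 N
  Ry@0 = +2107.2516 N
  Ry@2 = -969.7716 N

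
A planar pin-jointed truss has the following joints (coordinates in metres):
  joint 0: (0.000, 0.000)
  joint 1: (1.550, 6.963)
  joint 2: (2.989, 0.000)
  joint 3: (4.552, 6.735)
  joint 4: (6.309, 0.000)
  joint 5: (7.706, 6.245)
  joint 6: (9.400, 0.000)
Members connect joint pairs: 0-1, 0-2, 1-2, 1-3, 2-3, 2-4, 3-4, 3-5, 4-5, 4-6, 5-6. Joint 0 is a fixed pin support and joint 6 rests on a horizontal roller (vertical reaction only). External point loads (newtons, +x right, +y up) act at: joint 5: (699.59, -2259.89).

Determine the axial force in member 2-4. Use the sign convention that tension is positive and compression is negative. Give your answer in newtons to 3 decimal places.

660.714

N=7 nodes, M=11 members, R=3 reactions → 2N=14, M+R=14
member 0 (0-1): L=7.1334, (cx,cy)=(0.2173,0.9761)
member 1 (0-2): L=2.9890, (cx,cy)=(1.0000,0.0000)
member 2 (1-2): L=7.1101, (cx,cy)=(0.2024,-0.9793)
member 3 (1-3): L=3.0106, (cx,cy)=(0.9971,-0.0757)
member 4 (2-3): L=6.9140, (cx,cy)=(0.2261,0.9741)
member 5 (2-4): L=3.3200, (cx,cy)=(1.0000,0.0000)
member 6 (3-4): L=6.9604, (cx,cy)=(0.2524,-0.9676)
member 7 (3-5): L=3.1918, (cx,cy)=(0.9881,-0.1535)
member 8 (4-5): L=6.3993, (cx,cy)=(0.2183,0.9759)
member 9 (4-6): L=3.0910, (cx,cy)=(1.0000,0.0000)
member 10 (5-6): L=6.4707, (cx,cy)=(0.2618,-0.9651)
solve A·x = −loads:
  F[0-1] = +58.9277 N (tension)
  F[0-2] = +686.7858 N (tension)
  F[1-2] = -60.6807 N (compression)
  F[1-3] = +25.1574 N (tension)
  F[2-3] = +61.0042 N (tension)
  F[2-4] = +660.7140 N (tension)
  F[3-4] = -68.4614 N (compression)
  F[3-5] = +56.8313 N (tension)
  F[4-5] = +67.8816 N (tension)
  F[4-6] = +628.6136 N (tension)
  F[5-6] = -2401.1545 N (compression)
  Rx@0 = -699.5900 N
  Ry@0 = -57.5198 N
  Ry@6 = +2317.4098 N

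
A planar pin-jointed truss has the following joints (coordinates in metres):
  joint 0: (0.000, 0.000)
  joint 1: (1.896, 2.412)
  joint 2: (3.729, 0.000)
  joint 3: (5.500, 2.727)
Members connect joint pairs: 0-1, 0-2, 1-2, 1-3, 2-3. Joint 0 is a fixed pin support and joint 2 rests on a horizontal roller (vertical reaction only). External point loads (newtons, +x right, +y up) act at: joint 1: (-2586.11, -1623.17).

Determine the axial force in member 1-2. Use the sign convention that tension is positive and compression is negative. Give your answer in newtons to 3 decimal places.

N=4 nodes, M=5 members, R=3 reactions → 2N=8, M+R=8
member 0 (0-1): L=3.0680, (cx,cy)=(0.6180,0.7862)
member 1 (0-2): L=3.7290, (cx,cy)=(1.0000,0.0000)
member 2 (1-2): L=3.0295, (cx,cy)=(0.6051,-0.7962)
member 3 (1-3): L=3.6177, (cx,cy)=(0.9962,0.0871)
member 4 (2-3): L=3.2516, (cx,cy)=(0.5447,0.8387)
solve A·x = −loads:
  F[0-1] = -3142.5613 N (compression)
  F[0-2] = -644.0251 N (compression)
  F[1-2] = +1064.4020 N (tension)
  F[1-3] = +0.0000 N (tension)
  F[2-3] = +0.0000 N (tension)
  Rx@0 = +2586.1100 N
  Ry@0 = +2470.6270 N
  Ry@2 = -847.4570 N

1064.402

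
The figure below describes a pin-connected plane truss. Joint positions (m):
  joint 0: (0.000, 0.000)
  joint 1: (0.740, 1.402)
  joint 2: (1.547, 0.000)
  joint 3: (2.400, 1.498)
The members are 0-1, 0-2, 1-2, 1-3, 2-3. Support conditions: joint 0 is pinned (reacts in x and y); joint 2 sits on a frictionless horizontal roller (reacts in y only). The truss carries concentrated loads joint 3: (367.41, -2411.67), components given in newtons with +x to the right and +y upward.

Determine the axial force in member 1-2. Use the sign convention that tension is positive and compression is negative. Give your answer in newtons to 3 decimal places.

N=4 nodes, M=5 members, R=3 reactions → 2N=8, M+R=8
member 0 (0-1): L=1.5853, (cx,cy)=(0.4668,0.8844)
member 1 (0-2): L=1.5470, (cx,cy)=(1.0000,0.0000)
member 2 (1-2): L=1.6177, (cx,cy)=(0.4989,-0.8667)
member 3 (1-3): L=1.6628, (cx,cy)=(0.9983,0.0577)
member 4 (2-3): L=1.7238, (cx,cy)=(0.4948,0.8690)
solve A·x = −loads:
  F[0-1] = +1905.9243 N (tension)
  F[0-2] = -522.2488 N (compression)
  F[1-2] = -1824.7228 N (compression)
  F[1-3] = +1802.9583 N (tension)
  F[2-3] = -2895.0371 N (compression)
  Rx@0 = -367.4100 N
  Ry@0 = -1685.5428 N
  Ry@2 = +4097.2128 N

-1824.723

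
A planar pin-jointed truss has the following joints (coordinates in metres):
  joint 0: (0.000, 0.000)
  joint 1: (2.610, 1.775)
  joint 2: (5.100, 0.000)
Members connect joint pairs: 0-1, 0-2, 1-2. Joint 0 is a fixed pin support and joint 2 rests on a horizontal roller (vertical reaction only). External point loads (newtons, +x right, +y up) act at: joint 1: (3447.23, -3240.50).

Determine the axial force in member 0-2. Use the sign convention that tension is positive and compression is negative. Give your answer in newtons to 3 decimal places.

4009.454

N=3 nodes, M=3 members, R=3 reactions → 2N=6, M+R=6
member 0 (0-1): L=3.1564, (cx,cy)=(0.8269,0.5624)
member 1 (0-2): L=5.1000, (cx,cy)=(1.0000,0.0000)
member 2 (1-2): L=3.0579, (cx,cy)=(0.8143,-0.5805)
solve A·x = −loads:
  F[0-1] = -679.9199 N (compression)
  F[0-2] = +4009.4538 N (tension)
  F[1-2] = -4923.8919 N (compression)
  Rx@0 = -3447.2300 N
  Ry@0 = +382.3552 N
  Ry@2 = +2858.1448 N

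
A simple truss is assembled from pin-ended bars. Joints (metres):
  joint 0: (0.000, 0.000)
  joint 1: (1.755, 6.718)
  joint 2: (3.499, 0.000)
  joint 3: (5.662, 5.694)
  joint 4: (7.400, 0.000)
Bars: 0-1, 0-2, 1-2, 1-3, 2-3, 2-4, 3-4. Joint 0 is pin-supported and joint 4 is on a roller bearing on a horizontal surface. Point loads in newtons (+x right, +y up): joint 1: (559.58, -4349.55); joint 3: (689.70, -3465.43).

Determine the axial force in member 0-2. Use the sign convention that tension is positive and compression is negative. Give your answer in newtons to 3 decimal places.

N=5 nodes, M=7 members, R=3 reactions → 2N=10, M+R=10
member 0 (0-1): L=6.9435, (cx,cy)=(0.2528,0.9675)
member 1 (0-2): L=3.4990, (cx,cy)=(1.0000,0.0000)
member 2 (1-2): L=6.9407, (cx,cy)=(0.2513,-0.9679)
member 3 (1-3): L=4.0390, (cx,cy)=(0.9673,-0.2535)
member 4 (2-3): L=6.0910, (cx,cy)=(0.3551,0.9348)
member 5 (2-4): L=3.9010, (cx,cy)=(1.0000,0.0000)
member 6 (3-4): L=5.9533, (cx,cy)=(0.2919,-0.9564)
solve A·x = −loads:
  F[0-1] = -3197.0118 N (compression)
  F[0-2] = +2057.3441 N (tension)
  F[1-2] = -995.3822 N (compression)
  F[1-3] = -1155.2782 N (compression)
  F[2-3] = +1030.6198 N (tension)
  F[2-4] = +1441.2443 N (tension)
  F[3-4] = -4936.8355 N (compression)
  Rx@0 = -1249.2800 N
  Ry@0 = +3093.2050 N
  Ry@4 = +4721.7750 N

2057.344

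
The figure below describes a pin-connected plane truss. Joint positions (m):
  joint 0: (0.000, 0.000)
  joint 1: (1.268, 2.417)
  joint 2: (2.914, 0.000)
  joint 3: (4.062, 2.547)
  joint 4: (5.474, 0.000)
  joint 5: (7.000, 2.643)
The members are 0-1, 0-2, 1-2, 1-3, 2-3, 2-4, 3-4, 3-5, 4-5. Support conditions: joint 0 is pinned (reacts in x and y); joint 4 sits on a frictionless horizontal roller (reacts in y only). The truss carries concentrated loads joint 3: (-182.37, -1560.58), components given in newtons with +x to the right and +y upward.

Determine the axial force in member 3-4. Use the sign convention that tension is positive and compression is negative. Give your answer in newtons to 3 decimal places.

N=6 nodes, M=9 members, R=3 reactions → 2N=12, M+R=12
member 0 (0-1): L=2.7294, (cx,cy)=(0.4646,0.8855)
member 1 (0-2): L=2.9140, (cx,cy)=(1.0000,0.0000)
member 2 (1-2): L=2.9242, (cx,cy)=(0.5629,-0.8265)
member 3 (1-3): L=2.7970, (cx,cy)=(0.9989,0.0465)
member 4 (2-3): L=2.7938, (cx,cy)=(0.4109,0.9117)
member 5 (2-4): L=2.5600, (cx,cy)=(1.0000,0.0000)
member 6 (3-4): L=2.9122, (cx,cy)=(0.4849,-0.8746)
member 7 (3-5): L=2.9396, (cx,cy)=(0.9995,0.0327)
member 8 (4-5): L=3.0519, (cx,cy)=(0.5000,0.8660)
solve A·x = −loads:
  F[0-1] = -550.4019 N (compression)
  F[0-2] = +73.3292 N (tension)
  F[1-2] = +557.6269 N (tension)
  F[1-3] = -570.1927 N (compression)
  F[2-3] = -505.5538 N (compression)
  F[2-4] = +594.9463 N (tension)
  F[3-4] = -1227.0588 N (compression)
  F[3-5] = +0.0000 N (tension)
  F[4-5] = +0.0000 N (tension)
  Rx@0 = +182.3700 N
  Ry@0 = +487.4014 N
  Ry@4 = +1073.1786 N

-1227.059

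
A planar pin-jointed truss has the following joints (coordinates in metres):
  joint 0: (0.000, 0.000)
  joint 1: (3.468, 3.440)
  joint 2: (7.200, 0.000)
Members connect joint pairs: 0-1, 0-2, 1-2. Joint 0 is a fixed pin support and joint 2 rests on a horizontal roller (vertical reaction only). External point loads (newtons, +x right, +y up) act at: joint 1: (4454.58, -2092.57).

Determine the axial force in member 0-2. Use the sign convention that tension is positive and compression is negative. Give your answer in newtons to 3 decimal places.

N=3 nodes, M=3 members, R=3 reactions → 2N=6, M+R=6
member 0 (0-1): L=4.8847, (cx,cy)=(0.7100,0.7042)
member 1 (0-2): L=7.2000, (cx,cy)=(1.0000,0.0000)
member 2 (1-2): L=5.0756, (cx,cy)=(0.7353,-0.6778)
solve A·x = −loads:
  F[0-1] = +1481.9637 N (tension)
  F[0-2] = +3402.4346 N (tension)
  F[1-2] = -4627.3579 N (compression)
  Rx@0 = -4454.5800 N
  Ry@0 = -1043.6506 N
  Ry@2 = +3136.2206 N

3402.435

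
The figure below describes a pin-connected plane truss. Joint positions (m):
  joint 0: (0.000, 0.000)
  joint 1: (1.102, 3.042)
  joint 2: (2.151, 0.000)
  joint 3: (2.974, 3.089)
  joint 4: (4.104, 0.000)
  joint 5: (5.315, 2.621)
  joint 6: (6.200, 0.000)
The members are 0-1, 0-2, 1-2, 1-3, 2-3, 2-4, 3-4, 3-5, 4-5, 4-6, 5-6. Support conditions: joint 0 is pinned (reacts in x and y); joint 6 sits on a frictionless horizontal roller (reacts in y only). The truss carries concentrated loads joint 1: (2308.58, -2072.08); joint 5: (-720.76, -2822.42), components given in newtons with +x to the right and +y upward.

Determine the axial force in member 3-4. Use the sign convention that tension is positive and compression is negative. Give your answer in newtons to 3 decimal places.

-395.024

N=7 nodes, M=11 members, R=3 reactions → 2N=14, M+R=14
member 0 (0-1): L=3.2355, (cx,cy)=(0.3406,0.9402)
member 1 (0-2): L=2.1510, (cx,cy)=(1.0000,0.0000)
member 2 (1-2): L=3.2178, (cx,cy)=(0.3260,-0.9454)
member 3 (1-3): L=1.8726, (cx,cy)=(0.9997,0.0251)
member 4 (2-3): L=3.1968, (cx,cy)=(0.2574,0.9663)
member 5 (2-4): L=1.9530, (cx,cy)=(1.0000,0.0000)
member 6 (3-4): L=3.2892, (cx,cy)=(0.3435,-0.9391)
member 7 (3-5): L=2.3873, (cx,cy)=(0.9806,-0.1960)
member 8 (4-5): L=2.8872, (cx,cy)=(0.4194,0.9078)
member 9 (4-6): L=2.0960, (cx,cy)=(1.0000,0.0000)
member 10 (5-6): L=2.7664, (cx,cy)=(0.3199,-0.9474)
solve A·x = −loads:
  F[0-1] = -1359.9802 N (compression)
  F[0-2] = +2051.0310 N (tension)
  F[1-2] = -905.0420 N (compression)
  F[1-3] = -2477.5275 N (compression)
  F[2-3] = +885.4458 N (tension)
  F[2-4] = +1528.0304 N (tension)
  F[3-4] = -395.0236 N (compression)
  F[3-5] = -2154.8923 N (compression)
  F[4-5] = +408.6646 N (tension)
  F[4-6] = +1220.9137 N (tension)
  F[5-6] = -3816.3988 N (compression)
  Rx@0 = -1587.8200 N
  Ry@0 = +1278.6641 N
  Ry@6 = +3615.8359 N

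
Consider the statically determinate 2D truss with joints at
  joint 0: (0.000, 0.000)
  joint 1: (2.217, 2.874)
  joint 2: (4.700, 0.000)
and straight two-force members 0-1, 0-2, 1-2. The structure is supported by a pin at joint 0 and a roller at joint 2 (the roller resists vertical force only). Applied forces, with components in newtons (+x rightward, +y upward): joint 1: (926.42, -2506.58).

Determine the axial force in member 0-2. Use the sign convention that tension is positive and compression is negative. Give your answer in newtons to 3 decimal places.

1510.928

N=3 nodes, M=3 members, R=3 reactions → 2N=6, M+R=6
member 0 (0-1): L=3.6297, (cx,cy)=(0.6108,0.7918)
member 1 (0-2): L=4.7000, (cx,cy)=(1.0000,0.0000)
member 2 (1-2): L=3.7980, (cx,cy)=(0.6538,-0.7567)
solve A·x = −loads:
  F[0-1] = -956.9727 N (compression)
  F[0-2] = +1510.9280 N (tension)
  F[1-2] = -2311.1464 N (compression)
  Rx@0 = -926.4200 N
  Ry@0 = +757.7249 N
  Ry@2 = +1748.8551 N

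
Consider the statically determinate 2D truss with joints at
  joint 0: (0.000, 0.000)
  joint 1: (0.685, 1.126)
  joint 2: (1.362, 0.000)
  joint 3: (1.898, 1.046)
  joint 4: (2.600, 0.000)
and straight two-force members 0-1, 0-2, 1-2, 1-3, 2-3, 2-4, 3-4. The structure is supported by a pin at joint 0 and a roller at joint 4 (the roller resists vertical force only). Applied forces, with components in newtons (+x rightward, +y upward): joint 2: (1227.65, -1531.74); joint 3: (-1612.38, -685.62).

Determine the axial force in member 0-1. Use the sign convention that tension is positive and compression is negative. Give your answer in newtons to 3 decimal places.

N=5 nodes, M=7 members, R=3 reactions → 2N=10, M+R=10
member 0 (0-1): L=1.3180, (cx,cy)=(0.5197,0.8543)
member 1 (0-2): L=1.3620, (cx,cy)=(1.0000,0.0000)
member 2 (1-2): L=1.3139, (cx,cy)=(0.5153,-0.8570)
member 3 (1-3): L=1.2156, (cx,cy)=(0.9978,-0.0658)
member 4 (2-3): L=1.1753, (cx,cy)=(0.4560,0.8900)
member 5 (2-4): L=1.2380, (cx,cy)=(1.0000,0.0000)
member 6 (3-4): L=1.2597, (cx,cy)=(0.5573,-0.8303)
solve A·x = −loads:
  F[0-1] = -1829.6600 N (compression)
  F[0-2] = +566.1998 N (tension)
  F[1-2] = +1975.4236 N (tension)
  F[1-3] = -1973.1014 N (compression)
  F[2-3] = -181.1796 N (compression)
  F[2-4] = +439.0693 N (tension)
  F[3-4] = -787.9044 N (compression)
  Rx@0 = +384.7300 N
  Ry@0 = +1563.1342 N
  Ry@4 = +654.2258 N

-1829.660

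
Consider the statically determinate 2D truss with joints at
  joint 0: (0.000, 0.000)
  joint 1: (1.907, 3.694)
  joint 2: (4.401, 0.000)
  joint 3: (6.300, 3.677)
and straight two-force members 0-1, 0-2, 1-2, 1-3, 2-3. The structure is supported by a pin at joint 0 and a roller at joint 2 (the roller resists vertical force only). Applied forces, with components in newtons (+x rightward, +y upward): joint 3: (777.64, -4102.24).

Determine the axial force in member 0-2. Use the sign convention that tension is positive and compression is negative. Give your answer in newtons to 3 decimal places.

N=4 nodes, M=5 members, R=3 reactions → 2N=8, M+R=8
member 0 (0-1): L=4.1572, (cx,cy)=(0.4587,0.8886)
member 1 (0-2): L=4.4010, (cx,cy)=(1.0000,0.0000)
member 2 (1-2): L=4.4571, (cx,cy)=(0.5596,-0.8288)
member 3 (1-3): L=4.3930, (cx,cy)=(1.0000,-0.0039)
member 4 (2-3): L=4.1384, (cx,cy)=(0.4589,0.8885)
solve A·x = −loads:
  F[0-1] = +2723.2218 N (tension)
  F[0-2] = -471.5633 N (compression)
  F[1-2] = -2933.1682 N (compression)
  F[1-3] = +2890.5016 N (tension)
  F[2-3] = -4604.4347 N (compression)
  Rx@0 = -777.6400 N
  Ry@0 = -2419.7991 N
  Ry@2 = +6522.0391 N

-471.563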